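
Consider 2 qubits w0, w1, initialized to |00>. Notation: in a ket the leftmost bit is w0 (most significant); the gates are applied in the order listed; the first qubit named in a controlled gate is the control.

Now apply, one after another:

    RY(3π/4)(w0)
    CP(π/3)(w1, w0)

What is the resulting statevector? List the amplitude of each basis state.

The final amplitudes are sqrt(2 - sqrt(2))/2 on |00>, 0 on |01>, sqrt(sqrt(2) + 2)/2 on |10>, 0 on |11>.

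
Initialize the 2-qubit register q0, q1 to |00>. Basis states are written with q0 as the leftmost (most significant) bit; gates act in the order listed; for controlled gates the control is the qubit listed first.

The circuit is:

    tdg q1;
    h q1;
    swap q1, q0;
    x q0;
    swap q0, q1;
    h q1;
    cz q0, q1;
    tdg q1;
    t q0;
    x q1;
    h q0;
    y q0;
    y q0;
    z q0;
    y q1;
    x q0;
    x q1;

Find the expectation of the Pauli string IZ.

The expectation value of IZ is -1.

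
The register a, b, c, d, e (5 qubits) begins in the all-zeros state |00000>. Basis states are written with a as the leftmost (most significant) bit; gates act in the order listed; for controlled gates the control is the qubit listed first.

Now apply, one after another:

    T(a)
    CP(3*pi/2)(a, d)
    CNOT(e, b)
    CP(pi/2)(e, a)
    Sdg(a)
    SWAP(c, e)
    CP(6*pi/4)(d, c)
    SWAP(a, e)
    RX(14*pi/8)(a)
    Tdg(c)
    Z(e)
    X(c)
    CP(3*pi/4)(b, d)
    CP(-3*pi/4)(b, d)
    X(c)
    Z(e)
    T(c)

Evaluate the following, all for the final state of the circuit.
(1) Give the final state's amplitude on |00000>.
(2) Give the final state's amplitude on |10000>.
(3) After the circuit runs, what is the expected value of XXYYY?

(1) The amplitude on |00000> is -sqrt(sqrt(2) + 2)/2.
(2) |10000> carries amplitude -I*sqrt(2 - sqrt(2))/2 in the final state.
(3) In the final state, XXYYY has expectation 0.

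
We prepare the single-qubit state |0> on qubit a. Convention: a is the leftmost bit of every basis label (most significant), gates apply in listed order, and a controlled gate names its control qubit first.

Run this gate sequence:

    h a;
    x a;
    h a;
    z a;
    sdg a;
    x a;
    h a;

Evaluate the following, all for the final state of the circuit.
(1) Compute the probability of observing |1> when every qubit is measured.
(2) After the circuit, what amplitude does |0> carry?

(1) The probability of measuring |1> is 1/2.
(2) The amplitude on |0> is sqrt(2)/2.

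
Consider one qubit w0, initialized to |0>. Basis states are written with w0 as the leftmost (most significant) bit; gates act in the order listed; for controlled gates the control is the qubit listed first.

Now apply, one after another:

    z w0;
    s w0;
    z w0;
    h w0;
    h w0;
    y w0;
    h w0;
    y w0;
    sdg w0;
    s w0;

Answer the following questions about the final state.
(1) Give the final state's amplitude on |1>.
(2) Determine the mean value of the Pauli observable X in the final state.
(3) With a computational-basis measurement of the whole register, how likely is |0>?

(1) The amplitude on |1> is -sqrt(2)/2.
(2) The expectation value of X is 1.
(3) A full measurement returns |0> with probability 1/2.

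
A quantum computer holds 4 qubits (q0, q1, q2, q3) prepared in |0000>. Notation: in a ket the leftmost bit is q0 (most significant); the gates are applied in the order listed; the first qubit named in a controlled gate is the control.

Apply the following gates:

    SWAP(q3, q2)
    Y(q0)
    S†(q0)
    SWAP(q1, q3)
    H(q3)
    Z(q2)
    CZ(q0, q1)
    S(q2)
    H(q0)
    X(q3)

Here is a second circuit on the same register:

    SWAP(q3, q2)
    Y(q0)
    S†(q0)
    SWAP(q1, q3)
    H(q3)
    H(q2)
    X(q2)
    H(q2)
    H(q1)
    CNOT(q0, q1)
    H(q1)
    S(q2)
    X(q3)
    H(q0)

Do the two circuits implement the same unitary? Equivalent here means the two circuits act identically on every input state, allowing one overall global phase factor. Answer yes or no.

Yes: on every input state the two circuits agree up to one overall phase factor.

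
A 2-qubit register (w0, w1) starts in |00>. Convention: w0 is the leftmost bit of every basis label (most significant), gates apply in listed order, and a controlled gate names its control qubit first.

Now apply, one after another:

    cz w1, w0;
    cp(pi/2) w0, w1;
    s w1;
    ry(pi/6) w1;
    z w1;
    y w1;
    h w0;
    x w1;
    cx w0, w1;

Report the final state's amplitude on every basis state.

The final amplitudes are I*(1 + sqrt(3))/4 on |00>, I*(-1 + sqrt(3))/4 on |01>, I*(-1 + sqrt(3))/4 on |10>, I*(1 + sqrt(3))/4 on |11>.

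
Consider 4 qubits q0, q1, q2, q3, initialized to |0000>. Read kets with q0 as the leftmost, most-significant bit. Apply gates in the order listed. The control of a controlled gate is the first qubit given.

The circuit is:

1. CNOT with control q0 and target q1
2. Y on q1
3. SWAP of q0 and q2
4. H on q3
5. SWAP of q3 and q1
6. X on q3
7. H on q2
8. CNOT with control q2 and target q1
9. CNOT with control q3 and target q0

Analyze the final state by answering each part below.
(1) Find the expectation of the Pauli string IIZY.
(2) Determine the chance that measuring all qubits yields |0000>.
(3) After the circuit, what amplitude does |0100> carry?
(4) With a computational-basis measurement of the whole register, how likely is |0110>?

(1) The expectation value of IIZY is 0.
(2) A full measurement returns |0000> with probability 1/4.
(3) The amplitude on |0100> is I/2.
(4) The probability of measuring |0110> is 1/4.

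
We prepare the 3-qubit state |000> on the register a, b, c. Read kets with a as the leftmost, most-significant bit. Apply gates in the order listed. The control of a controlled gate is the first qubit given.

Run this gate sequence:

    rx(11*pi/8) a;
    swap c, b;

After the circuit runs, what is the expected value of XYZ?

The expectation value of XYZ is 0.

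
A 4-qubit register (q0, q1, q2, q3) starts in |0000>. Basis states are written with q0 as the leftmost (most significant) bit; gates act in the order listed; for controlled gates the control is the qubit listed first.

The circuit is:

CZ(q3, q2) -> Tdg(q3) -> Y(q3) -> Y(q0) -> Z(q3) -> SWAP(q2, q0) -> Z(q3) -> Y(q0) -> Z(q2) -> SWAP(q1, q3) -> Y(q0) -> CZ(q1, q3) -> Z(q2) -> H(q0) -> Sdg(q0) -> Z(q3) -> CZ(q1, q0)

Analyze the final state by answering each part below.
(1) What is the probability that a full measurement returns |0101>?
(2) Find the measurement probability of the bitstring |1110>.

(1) Outcome |0101> occurs with probability 0.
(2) A full measurement returns |1110> with probability 1/2.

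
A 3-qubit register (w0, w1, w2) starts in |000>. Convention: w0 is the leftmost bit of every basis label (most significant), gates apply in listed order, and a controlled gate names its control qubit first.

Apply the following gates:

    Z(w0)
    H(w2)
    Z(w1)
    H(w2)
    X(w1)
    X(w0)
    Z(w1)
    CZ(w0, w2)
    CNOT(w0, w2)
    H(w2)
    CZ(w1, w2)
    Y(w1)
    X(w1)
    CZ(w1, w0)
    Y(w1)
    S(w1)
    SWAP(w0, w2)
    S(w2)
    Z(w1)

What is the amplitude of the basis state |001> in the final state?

|001> carries amplitude -sqrt(2)*I/2 in the final state.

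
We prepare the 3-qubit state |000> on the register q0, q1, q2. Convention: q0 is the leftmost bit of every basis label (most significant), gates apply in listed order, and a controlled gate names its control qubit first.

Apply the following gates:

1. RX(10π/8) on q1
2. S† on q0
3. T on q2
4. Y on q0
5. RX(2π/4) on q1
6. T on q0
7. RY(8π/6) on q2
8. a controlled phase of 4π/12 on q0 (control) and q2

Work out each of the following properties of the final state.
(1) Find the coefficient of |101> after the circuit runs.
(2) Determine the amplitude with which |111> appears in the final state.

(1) |101> carries amplitude sqrt(6)*(sqrt(2 - sqrt(2)) + sqrt(sqrt(2) + 2))*exp(I*pi/12)/8 in the final state.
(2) The final state's coefficient on |111> equals sqrt(6)*(-sqrt(2 - sqrt(2)) + sqrt(sqrt(2) + 2))*exp(7*I*pi/12)/8.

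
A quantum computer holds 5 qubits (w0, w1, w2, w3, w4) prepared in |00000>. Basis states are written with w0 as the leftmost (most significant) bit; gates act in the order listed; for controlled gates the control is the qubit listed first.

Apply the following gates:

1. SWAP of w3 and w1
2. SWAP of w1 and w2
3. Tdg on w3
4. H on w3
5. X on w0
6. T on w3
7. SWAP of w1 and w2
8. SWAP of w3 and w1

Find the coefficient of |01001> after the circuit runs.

The amplitude on |01001> is 0.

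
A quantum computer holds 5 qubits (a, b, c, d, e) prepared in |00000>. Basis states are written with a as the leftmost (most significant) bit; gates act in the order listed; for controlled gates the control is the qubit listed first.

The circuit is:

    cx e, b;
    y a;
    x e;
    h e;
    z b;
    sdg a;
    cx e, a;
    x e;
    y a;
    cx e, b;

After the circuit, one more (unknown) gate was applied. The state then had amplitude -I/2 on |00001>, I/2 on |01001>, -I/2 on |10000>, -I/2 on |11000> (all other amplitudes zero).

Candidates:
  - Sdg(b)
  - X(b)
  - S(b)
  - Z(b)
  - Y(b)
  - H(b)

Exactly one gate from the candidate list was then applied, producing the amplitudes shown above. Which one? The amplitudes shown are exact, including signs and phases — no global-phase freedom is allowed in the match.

The applied gate was H(b).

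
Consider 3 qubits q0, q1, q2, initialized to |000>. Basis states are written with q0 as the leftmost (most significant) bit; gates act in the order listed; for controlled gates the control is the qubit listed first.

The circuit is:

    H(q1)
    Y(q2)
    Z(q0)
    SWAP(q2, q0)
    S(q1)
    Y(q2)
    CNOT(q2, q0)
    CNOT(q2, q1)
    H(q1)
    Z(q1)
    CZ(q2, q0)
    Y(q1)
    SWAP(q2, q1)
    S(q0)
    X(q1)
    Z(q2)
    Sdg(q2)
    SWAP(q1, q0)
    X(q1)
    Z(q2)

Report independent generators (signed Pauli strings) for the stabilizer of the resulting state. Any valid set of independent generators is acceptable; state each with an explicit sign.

The final state is stabilized by the group generated by -IIX, +ZII, -IZI; other independent generating sets are equally valid.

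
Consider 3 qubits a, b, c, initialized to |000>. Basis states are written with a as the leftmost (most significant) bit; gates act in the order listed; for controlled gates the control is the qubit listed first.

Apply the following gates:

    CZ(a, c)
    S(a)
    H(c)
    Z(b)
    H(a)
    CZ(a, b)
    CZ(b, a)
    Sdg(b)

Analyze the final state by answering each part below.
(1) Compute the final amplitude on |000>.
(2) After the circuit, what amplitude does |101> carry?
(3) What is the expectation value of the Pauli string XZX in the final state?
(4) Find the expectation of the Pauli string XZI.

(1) The amplitude on |000> is 1/2.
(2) The amplitude on |101> is 1/2.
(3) In the final state, XZX has expectation 1.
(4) The expectation value of XZI is 1.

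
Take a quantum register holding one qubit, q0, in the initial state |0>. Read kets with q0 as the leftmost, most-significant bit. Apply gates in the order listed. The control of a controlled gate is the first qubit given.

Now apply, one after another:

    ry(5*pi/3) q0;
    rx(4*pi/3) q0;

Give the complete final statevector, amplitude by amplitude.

The final amplitudes are sqrt(3)*(1 - I)/4 on |0>, -1/4 + 3*I/4 on |1>.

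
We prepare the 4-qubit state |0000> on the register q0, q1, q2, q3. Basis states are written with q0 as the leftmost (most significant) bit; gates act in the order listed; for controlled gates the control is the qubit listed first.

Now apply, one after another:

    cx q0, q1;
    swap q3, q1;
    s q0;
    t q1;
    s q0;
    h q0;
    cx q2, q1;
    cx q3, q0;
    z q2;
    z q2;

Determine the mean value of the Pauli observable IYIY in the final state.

In the final state, IYIY has expectation 0.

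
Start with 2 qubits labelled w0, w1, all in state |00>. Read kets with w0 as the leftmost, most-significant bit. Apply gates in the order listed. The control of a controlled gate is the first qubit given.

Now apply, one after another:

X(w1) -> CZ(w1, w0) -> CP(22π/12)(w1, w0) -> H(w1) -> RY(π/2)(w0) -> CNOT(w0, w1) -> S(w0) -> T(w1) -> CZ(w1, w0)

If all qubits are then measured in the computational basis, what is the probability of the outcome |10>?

Outcome |10> occurs with probability 1/4.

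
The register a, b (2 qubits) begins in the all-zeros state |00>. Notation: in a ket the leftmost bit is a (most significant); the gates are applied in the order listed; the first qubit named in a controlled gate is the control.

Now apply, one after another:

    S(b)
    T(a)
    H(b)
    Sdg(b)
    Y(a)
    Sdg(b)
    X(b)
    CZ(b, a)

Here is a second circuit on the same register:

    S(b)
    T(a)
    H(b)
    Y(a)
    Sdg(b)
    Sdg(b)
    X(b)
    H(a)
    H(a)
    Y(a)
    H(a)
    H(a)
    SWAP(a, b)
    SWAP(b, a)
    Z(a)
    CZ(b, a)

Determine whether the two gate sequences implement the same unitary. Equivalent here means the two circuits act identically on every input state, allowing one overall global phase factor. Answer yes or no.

No, they are not equivalent — no single phase factor reconciles the two unitaries.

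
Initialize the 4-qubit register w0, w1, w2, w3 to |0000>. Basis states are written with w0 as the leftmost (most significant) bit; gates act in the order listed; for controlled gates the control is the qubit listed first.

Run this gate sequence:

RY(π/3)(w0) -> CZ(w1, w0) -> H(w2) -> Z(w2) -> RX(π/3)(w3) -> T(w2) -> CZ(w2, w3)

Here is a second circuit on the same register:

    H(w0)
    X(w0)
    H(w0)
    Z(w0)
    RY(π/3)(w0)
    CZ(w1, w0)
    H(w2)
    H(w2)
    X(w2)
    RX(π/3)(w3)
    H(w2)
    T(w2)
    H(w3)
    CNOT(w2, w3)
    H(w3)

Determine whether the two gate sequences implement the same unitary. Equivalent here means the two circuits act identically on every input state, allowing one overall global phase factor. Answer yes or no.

Yes: on every input state the two circuits agree up to one overall phase factor.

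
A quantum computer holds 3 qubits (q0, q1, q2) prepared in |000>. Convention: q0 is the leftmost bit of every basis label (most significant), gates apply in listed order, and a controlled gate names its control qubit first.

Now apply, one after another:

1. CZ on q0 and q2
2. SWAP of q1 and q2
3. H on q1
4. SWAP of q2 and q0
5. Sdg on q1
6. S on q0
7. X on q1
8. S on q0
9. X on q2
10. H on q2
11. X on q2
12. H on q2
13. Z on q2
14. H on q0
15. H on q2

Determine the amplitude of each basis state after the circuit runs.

After the circuit, the state carries amplitude -sqrt(2)*I/4 on |000>, sqrt(2)*I/4 on |001>, sqrt(2)/4 on |010>, -sqrt(2)/4 on |011>, -sqrt(2)*I/4 on |100>, sqrt(2)*I/4 on |101>, sqrt(2)/4 on |110>, -sqrt(2)/4 on |111>. Key observation: gates 10-13 undo each other exactly, leaving only the rest of the circuit to track.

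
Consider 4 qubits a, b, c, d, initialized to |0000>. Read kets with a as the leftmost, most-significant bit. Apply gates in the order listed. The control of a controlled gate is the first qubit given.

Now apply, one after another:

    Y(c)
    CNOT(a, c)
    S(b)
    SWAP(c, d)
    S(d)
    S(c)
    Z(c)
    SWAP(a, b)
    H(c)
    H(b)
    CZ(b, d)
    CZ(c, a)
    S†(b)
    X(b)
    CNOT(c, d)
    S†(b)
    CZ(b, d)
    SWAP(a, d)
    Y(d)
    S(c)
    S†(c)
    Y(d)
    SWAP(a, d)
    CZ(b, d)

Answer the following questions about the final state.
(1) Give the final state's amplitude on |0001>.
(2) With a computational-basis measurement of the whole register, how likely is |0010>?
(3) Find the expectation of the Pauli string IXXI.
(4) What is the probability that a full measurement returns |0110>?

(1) |0001> carries amplitude -I/2 in the final state.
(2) The probability of measuring |0010> is 1/4.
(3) In the final state, IXXI has expectation 0.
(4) A full measurement returns |0110> with probability 1/4.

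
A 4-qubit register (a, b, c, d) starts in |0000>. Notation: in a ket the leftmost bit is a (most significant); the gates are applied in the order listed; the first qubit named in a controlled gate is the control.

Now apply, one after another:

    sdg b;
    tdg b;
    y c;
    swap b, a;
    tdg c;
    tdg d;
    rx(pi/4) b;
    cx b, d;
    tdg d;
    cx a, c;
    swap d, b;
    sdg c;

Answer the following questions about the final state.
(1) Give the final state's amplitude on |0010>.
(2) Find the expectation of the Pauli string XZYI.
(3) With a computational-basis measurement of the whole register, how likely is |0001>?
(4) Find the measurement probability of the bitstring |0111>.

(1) The final state's coefficient on |0010> equals -sqrt(sqrt(2) + 2)*exp(3*I*pi/4)/2.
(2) The observable XZYI averages to 0.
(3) The probability of measuring |0001> is 0.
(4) A full measurement returns |0111> with probability 1/2 - sqrt(2)/4.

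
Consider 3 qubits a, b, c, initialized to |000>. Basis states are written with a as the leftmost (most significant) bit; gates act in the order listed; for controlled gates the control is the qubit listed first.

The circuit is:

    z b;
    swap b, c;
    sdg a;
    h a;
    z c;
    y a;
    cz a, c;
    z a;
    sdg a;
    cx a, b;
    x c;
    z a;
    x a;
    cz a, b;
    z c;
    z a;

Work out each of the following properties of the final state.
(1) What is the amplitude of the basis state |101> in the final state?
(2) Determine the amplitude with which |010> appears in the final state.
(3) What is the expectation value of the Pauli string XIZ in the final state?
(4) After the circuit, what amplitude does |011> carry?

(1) |101> carries amplitude -sqrt(2)*I/2 in the final state.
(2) The amplitude on |010> is 0.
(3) The expectation value of XIZ is 0.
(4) The amplitude on |011> is -sqrt(2)/2.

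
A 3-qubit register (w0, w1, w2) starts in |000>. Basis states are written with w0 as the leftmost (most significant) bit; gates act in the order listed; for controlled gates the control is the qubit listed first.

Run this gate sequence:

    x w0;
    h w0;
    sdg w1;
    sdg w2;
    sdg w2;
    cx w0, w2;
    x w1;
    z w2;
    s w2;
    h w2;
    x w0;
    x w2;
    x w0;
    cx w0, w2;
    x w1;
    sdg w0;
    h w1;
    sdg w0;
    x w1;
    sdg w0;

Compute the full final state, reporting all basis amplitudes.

The resulting statevector has amplitude sqrt(2)/4 on |000>, sqrt(2)/4 on |001>, sqrt(2)/4 on |010>, sqrt(2)/4 on |011>, -sqrt(2)/4 on |100>, sqrt(2)/4 on |101>, -sqrt(2)/4 on |110>, sqrt(2)/4 on |111>.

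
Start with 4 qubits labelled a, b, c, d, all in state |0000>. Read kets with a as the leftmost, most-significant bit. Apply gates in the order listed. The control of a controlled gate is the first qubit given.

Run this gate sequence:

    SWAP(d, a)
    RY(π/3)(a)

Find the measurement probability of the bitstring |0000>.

The probability of measuring |0000> is 3/4.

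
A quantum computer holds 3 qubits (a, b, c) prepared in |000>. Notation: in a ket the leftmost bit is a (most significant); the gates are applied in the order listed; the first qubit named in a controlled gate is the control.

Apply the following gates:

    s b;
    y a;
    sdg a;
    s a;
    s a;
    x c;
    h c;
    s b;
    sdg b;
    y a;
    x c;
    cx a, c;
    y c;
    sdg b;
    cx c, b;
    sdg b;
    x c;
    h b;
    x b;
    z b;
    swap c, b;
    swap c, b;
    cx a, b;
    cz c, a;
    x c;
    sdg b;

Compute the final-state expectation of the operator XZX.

In the final state, XZX has expectation 0. Key observation: gates 21-22 undo each other exactly, leaving only the rest of the circuit to track.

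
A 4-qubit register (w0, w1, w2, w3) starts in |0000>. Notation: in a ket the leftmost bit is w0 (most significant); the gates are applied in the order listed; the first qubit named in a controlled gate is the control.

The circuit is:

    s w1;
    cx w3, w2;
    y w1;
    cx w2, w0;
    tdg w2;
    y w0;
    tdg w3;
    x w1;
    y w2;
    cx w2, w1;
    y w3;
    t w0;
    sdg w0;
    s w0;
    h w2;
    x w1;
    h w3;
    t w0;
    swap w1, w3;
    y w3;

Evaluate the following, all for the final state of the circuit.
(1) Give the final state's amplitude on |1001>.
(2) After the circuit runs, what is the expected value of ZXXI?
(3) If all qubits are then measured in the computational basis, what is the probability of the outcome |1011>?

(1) The amplitude on |1001> is -1/2.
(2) In the final state, ZXXI has expectation -1.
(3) Outcome |1011> occurs with probability 1/4.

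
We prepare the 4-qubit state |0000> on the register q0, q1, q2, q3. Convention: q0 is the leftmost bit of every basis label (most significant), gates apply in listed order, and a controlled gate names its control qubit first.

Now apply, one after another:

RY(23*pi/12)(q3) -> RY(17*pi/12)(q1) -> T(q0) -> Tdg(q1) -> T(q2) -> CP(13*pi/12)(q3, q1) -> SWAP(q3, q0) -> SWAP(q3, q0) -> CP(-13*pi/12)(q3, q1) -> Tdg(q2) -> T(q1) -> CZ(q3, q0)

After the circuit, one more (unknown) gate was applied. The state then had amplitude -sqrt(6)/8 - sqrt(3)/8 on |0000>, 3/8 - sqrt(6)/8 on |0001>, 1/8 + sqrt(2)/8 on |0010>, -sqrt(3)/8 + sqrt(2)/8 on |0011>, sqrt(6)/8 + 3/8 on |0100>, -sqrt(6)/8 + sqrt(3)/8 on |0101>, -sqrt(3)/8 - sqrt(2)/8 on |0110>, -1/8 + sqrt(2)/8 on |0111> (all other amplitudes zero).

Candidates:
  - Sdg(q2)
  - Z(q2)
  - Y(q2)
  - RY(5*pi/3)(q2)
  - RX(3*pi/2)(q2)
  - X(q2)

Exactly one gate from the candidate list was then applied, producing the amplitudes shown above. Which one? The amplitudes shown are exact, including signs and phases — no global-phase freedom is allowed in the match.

It was RY(5*pi/3)(q2) that produced the state shown.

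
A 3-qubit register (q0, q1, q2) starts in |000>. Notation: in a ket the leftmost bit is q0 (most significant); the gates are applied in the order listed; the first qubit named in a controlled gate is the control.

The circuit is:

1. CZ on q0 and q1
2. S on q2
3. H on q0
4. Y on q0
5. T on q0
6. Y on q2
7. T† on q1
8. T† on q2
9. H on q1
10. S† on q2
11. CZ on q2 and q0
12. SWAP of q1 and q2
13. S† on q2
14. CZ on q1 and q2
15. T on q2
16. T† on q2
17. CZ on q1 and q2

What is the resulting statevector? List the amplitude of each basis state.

The final amplitudes are 0 on |000>, 0 on |001>, -exp(I*pi/4)/2 on |010>, exp(3*I*pi/4)/2 on |011>, 0 on |100>, 0 on |101>, -I/2 on |110>, -1/2 on |111>. Key observation: steps 14-17 multiply out to the identity, so the circuit reduces to the remaining gates.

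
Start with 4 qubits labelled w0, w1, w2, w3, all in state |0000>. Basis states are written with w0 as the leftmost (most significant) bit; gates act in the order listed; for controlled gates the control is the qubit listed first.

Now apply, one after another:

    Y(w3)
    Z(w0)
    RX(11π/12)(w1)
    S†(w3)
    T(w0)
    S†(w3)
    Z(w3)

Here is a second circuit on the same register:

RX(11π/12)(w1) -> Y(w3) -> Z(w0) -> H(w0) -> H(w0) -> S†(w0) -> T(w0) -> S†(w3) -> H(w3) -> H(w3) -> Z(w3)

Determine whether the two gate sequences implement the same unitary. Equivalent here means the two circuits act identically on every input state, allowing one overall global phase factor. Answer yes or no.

No, they are not equivalent — no single phase factor reconciles the two unitaries.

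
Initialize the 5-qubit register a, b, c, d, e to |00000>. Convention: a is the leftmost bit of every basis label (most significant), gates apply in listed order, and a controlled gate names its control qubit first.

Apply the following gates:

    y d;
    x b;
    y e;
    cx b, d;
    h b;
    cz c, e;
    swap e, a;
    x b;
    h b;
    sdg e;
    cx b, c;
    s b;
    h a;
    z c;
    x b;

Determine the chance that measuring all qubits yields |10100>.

Outcome |10100> occurs with probability 1/2.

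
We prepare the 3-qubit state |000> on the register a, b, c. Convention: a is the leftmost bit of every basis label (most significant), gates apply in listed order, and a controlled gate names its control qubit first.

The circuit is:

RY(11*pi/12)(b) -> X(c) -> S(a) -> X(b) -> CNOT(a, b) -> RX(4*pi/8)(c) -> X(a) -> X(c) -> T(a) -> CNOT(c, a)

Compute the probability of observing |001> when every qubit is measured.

A full measurement returns |001> with probability sqrt(2)/16 + sqrt(6)/16 + 1/4.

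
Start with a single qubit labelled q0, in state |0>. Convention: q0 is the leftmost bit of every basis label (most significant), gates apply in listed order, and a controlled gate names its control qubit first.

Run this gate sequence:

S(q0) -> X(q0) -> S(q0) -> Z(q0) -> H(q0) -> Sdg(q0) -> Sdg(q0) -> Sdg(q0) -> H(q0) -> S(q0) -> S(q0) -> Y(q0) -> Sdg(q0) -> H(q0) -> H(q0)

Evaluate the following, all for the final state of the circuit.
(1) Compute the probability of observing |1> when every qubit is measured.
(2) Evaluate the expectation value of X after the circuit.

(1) The probability of measuring |1> is 1/2.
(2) In the final state, X has expectation -1.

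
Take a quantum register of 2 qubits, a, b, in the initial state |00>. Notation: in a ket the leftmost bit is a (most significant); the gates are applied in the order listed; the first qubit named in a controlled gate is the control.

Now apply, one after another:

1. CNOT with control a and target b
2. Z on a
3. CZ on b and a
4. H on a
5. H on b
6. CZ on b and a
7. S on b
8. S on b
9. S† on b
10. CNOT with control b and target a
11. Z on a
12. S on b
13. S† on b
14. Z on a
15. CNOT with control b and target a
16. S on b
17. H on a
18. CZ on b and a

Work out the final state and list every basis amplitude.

After the circuit, the state carries amplitude sqrt(2)/2 on |00>, 0 on |01>, 0 on |10>, sqrt(2)/2 on |11>.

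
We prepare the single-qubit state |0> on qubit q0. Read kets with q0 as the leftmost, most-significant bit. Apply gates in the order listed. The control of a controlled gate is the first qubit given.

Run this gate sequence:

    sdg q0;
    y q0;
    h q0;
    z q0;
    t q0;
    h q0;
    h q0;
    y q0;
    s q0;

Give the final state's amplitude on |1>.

|1> carries amplitude -sqrt(2)*I/2 in the final state.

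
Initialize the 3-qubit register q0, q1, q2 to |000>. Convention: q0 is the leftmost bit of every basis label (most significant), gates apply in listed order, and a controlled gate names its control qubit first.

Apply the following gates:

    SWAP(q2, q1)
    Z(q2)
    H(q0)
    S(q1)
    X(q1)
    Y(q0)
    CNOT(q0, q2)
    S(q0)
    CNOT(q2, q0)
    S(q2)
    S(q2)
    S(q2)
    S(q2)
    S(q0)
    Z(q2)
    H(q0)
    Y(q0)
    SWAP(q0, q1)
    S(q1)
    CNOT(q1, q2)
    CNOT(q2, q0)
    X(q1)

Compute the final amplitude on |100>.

|100> carries amplitude -1/2 in the final state. Key observation: steps 10-13 multiply out to the identity, so the circuit reduces to the remaining gates.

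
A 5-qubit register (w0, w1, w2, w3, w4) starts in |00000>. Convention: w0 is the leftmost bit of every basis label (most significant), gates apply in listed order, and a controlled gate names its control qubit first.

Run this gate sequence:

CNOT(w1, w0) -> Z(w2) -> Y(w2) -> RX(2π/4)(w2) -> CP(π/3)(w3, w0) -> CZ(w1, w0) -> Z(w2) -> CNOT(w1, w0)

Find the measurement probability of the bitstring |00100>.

Outcome |00100> occurs with probability 1/2.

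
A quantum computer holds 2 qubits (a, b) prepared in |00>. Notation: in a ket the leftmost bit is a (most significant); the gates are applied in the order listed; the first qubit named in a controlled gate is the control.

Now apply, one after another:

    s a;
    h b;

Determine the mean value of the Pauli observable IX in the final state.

The observable IX averages to 1.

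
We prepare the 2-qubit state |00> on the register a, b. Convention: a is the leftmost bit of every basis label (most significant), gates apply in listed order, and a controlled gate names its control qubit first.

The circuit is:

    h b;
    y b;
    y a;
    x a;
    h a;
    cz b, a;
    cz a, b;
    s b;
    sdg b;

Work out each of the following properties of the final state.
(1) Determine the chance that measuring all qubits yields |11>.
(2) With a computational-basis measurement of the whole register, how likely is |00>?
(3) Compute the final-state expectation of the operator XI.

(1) A full measurement returns |11> with probability 1/4. Key observation: steps 8-9 multiply out to the identity, so the circuit reduces to the remaining gates.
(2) The probability of measuring |00> is 1/4.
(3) The observable XI averages to 1.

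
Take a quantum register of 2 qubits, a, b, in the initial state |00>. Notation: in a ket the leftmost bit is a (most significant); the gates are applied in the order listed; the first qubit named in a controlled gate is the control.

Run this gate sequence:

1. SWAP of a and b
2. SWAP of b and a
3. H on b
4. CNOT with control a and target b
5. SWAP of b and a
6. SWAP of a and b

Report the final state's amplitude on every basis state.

The final amplitudes are sqrt(2)/2 on |00>, sqrt(2)/2 on |01>, 0 on |10>, 0 on |11>.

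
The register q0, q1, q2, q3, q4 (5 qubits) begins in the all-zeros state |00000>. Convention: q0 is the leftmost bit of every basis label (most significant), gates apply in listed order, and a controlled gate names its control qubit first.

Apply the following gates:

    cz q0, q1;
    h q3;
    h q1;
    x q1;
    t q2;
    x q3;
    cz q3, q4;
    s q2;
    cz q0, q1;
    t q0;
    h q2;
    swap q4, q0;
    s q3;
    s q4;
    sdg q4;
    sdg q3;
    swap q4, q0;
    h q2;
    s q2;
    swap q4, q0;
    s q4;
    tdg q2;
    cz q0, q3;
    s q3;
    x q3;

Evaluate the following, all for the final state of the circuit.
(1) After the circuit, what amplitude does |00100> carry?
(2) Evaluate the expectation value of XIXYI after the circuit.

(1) |00100> carries amplitude 0 in the final state. Key observation: gates 11-18 undo each other exactly, leaving only the rest of the circuit to track.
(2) The expectation value of XIXYI is 0.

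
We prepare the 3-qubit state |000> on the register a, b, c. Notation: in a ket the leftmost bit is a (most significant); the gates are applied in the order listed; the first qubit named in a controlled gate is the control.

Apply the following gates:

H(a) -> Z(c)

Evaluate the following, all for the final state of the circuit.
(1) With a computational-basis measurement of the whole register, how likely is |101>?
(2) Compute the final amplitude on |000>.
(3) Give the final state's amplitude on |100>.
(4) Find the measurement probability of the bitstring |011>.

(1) A full measurement returns |101> with probability 0.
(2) The amplitude on |000> is sqrt(2)/2.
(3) The amplitude on |100> is sqrt(2)/2.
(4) The probability of measuring |011> is 0.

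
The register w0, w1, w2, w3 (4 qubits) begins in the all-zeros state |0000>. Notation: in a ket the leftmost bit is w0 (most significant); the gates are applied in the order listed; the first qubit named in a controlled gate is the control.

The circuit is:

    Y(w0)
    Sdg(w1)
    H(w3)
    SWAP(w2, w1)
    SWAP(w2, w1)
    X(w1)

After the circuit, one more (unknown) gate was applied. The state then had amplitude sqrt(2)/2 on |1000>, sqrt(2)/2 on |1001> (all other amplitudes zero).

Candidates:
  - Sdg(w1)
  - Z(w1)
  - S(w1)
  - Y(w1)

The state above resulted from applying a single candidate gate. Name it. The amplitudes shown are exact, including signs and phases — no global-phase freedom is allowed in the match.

The unique candidate consistent with the amplitudes is Y(w1). Key observation: gates 4-5 undo each other exactly, leaving only the rest of the circuit to track.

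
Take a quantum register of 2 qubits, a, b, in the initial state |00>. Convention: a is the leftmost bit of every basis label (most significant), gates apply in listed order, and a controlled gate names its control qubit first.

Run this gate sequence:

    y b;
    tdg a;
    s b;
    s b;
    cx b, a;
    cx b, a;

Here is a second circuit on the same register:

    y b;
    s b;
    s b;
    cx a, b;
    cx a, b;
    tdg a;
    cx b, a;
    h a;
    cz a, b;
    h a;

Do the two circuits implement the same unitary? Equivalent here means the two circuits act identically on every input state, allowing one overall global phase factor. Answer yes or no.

Yes — the two circuits implement the same unitary up to a global phase.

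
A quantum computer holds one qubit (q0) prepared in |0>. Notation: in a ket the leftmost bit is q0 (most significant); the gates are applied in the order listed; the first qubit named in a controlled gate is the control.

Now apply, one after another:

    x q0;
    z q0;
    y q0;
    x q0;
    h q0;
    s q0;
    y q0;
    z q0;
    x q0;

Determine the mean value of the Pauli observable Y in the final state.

In the final state, Y has expectation -1.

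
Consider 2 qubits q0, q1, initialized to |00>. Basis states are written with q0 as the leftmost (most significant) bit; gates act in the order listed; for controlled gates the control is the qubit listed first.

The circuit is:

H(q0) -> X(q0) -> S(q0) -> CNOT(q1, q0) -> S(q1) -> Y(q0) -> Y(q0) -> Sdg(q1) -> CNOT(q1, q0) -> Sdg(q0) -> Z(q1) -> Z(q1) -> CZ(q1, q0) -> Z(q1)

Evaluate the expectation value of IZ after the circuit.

The expectation value of IZ is 1.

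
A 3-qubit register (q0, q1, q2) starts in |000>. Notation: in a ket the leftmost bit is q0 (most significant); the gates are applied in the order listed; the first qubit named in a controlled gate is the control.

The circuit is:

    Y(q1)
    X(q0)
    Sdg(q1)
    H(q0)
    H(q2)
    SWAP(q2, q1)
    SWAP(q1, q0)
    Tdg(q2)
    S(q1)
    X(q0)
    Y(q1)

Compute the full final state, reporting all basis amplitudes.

The final amplitudes are 0 on |000>, exp(3*I*pi/4)/2 on |001>, 0 on |010>, exp(I*pi/4)/2 on |011>, 0 on |100>, exp(3*I*pi/4)/2 on |101>, 0 on |110>, exp(I*pi/4)/2 on |111>.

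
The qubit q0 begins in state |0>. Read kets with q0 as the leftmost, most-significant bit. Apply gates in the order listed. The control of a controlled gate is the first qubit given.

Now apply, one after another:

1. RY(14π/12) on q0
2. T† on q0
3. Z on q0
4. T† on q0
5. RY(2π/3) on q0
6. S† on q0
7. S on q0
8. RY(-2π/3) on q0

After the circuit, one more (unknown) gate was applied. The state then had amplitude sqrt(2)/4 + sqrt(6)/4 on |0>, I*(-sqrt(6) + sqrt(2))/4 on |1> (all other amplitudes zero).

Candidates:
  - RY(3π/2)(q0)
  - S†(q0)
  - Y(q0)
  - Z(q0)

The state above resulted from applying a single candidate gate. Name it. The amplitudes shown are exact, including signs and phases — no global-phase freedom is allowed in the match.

The unique candidate consistent with the amplitudes is Y(q0). Key observation: steps 5-8 multiply out to the identity, so the circuit reduces to the remaining gates.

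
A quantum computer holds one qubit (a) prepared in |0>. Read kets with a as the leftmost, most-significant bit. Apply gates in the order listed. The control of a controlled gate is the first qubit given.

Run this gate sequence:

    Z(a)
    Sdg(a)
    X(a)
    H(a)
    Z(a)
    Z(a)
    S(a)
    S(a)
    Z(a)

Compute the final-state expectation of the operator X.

The expectation value of X is -1.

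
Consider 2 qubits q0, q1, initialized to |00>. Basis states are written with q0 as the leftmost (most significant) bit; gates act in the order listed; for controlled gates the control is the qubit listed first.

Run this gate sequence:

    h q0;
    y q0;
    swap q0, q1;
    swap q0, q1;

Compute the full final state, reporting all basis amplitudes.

The final amplitudes are -sqrt(2)*I/2 on |00>, 0 on |01>, sqrt(2)*I/2 on |10>, 0 on |11>. Key observation: steps 3-4 multiply out to the identity, so the circuit reduces to the remaining gates.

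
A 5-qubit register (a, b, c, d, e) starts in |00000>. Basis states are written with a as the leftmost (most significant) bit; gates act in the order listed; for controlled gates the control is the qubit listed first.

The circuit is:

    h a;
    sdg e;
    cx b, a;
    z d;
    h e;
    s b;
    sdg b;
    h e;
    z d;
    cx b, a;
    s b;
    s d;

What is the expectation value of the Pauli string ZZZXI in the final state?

The expectation value of ZZZXI is 0. Key observation: gates 3-10 undo each other exactly, leaving only the rest of the circuit to track.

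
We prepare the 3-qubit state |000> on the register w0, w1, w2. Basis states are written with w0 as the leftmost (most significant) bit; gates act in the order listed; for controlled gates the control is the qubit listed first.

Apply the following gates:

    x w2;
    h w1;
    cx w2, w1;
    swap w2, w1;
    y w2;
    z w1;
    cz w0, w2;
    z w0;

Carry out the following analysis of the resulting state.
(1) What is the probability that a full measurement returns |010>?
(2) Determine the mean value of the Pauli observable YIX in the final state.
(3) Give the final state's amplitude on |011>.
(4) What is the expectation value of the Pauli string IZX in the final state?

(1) Outcome |010> occurs with probability 1/2.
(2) The expectation value of YIX is 0.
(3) The amplitude on |011> is -sqrt(2)*I/2.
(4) The observable IZX averages to 1.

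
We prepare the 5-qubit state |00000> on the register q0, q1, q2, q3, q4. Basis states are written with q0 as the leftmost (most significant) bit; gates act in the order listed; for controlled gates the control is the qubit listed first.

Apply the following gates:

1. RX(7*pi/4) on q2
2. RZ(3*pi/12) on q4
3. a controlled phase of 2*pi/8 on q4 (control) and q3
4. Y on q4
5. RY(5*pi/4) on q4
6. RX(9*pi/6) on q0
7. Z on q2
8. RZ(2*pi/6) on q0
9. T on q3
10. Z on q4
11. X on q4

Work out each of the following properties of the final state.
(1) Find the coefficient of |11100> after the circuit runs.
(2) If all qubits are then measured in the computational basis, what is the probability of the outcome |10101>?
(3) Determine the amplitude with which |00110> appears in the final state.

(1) |11100> carries amplitude 0 in the final state.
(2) A full measurement returns |10101> with probability 1/16.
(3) The amplitude on |00110> is 0.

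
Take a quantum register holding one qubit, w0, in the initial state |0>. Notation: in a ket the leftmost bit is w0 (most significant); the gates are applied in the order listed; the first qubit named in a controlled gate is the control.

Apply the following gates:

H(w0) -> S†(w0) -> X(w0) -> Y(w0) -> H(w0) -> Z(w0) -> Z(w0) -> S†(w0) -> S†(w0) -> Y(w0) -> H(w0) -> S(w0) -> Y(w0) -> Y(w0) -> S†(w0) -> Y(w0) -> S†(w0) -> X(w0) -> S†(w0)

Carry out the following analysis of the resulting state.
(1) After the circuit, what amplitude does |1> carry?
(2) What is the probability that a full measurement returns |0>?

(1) |1> carries amplitude sqrt(2)*I/2 in the final state.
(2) Outcome |0> occurs with probability 1/2.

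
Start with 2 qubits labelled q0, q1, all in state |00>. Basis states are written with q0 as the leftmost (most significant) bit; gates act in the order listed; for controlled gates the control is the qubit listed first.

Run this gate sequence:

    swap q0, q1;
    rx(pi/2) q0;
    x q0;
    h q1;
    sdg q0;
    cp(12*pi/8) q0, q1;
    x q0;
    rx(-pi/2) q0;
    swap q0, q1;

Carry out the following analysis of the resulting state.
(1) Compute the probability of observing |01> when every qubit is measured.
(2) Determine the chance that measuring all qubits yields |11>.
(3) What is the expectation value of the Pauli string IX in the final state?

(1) A full measurement returns |01> with probability 1/4.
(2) The probability of measuring |11> is 1/2.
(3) The observable IX averages to 1/2.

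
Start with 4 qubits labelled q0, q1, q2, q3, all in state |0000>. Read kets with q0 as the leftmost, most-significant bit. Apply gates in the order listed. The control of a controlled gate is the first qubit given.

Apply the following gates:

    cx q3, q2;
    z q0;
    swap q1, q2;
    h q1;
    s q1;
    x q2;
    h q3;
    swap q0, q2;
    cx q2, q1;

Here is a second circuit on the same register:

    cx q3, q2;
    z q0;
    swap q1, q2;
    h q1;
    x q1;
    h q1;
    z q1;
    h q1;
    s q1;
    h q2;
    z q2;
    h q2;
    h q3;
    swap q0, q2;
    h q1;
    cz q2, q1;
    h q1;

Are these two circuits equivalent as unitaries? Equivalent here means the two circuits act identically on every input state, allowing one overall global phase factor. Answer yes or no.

Yes: on every input state the two circuits agree up to one overall phase factor.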